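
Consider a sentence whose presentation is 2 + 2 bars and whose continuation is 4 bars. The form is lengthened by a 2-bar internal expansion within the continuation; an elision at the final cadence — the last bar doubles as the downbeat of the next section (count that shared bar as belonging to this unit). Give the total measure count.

10 measures

Basic sentence: 2 + 2 + 4 = 8 bars.
8 (basic form) + 2 (internal expansion) = 10.
The elision shares a bar with the next section but does not change this unit's count.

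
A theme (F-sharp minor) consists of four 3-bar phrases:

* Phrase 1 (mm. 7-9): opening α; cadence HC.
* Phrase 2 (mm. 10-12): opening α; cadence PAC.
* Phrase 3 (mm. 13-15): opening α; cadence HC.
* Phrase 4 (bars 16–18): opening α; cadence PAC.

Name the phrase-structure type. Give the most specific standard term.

repeated period

The cadence pattern HC–PAC–HC–PAC is weak–strong twice, and phrases 3–4 restate phrases 1–2: a period heard twice, not a double period (which would end weakly at phrase 2).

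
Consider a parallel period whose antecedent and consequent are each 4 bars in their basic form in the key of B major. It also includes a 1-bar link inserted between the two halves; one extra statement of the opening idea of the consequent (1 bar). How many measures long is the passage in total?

Basic parallel period: 4 + 4 = 8 bars.
8 (basic form) + 1 (link) + 1 (extra statement) = 10.

10 measures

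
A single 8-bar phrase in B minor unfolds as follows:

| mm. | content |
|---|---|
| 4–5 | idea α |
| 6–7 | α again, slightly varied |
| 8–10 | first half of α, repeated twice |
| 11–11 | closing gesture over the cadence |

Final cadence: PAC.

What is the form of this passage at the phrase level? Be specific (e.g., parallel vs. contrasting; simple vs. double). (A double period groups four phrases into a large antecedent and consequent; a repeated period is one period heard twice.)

sentence

Basic idea (mm. 4–5) + its repetition (measures 6–7) form the presentation; fragmentation and cadence (measures 8–11) form the continuation — the 8-bar whole is a sentence.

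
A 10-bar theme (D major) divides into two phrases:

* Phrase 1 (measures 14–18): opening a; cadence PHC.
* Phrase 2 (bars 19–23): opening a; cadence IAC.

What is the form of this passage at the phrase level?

parallel period

Phrase 1 ends with a Phrygian half cadence (weaker) and phrase 2 with an imperfect authentic cadence (stronger): antecedent + consequent = a period.
The two phrases open with the same material (a / a), so the period is parallel.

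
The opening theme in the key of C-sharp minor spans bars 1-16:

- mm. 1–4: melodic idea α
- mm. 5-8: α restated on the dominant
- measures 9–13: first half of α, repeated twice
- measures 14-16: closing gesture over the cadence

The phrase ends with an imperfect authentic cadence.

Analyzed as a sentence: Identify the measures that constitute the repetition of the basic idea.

The presentation of a sentence is the basic idea (measures 1–4) plus its repetition (mm. 5–8); the repetition of the basic idea is therefore mm. 5-8.

measures 5–8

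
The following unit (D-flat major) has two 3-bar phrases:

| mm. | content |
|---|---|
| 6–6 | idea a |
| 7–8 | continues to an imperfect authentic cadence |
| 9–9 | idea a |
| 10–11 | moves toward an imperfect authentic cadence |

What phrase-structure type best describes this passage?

Both phrases have the same opening (a) and the same cadence (imperfect authentic cadence): the second is a restatement, not a consequent, so this is a repeated phrase rather than a period.

repeated phrase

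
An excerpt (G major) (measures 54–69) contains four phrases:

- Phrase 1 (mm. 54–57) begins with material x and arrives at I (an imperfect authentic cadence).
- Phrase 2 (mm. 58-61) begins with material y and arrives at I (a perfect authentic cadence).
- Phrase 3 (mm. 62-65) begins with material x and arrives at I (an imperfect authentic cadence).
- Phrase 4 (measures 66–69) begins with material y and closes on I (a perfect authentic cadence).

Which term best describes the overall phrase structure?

The cadence pattern IAC–PAC–IAC–PAC is weak–strong twice, and phrases 3–4 restate phrases 1–2: a period heard twice, not a double period (which would end weakly at phrase 2).

repeated period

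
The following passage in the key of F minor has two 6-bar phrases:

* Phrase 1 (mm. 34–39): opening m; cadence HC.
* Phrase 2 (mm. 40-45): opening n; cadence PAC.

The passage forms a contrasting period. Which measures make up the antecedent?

measures 34–39

The antecedent is the phrase ending with the weaker cadence (half cadence, phrase 1) and the consequent the one ending more conclusively (perfect authentic cadence, phrase 2); the antecedent is mm. 34–39.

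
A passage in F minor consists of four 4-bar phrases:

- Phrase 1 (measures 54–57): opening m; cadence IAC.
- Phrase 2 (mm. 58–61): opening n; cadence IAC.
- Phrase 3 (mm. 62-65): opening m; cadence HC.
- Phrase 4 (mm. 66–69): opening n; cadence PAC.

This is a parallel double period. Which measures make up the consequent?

In a double period the first pair of phrases (ending imperfect authentic cadence) is the large antecedent and the second pair (ending perfect authentic cadence) is the large consequent; the consequent is measures 62–69.

measures 62–69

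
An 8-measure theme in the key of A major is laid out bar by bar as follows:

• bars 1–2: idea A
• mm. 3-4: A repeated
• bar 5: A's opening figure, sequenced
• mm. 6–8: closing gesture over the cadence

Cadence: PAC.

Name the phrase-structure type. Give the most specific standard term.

Basic idea (mm. 1–2) + its repetition (mm. 3-4) form the presentation; fragmentation and cadence (measures 5–8) form the continuation — the 8-bar whole is a sentence.

sentence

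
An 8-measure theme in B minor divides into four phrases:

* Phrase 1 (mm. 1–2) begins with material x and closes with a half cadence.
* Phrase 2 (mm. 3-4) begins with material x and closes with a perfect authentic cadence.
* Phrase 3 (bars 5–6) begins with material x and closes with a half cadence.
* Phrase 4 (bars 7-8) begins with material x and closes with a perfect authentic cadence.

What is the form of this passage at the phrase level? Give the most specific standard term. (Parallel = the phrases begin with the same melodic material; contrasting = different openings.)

The cadence pattern HC–PAC–HC–PAC is weak–strong twice, and phrases 3–4 restate phrases 1–2: a period heard twice, not a double period (which would end weakly at phrase 2).

repeated period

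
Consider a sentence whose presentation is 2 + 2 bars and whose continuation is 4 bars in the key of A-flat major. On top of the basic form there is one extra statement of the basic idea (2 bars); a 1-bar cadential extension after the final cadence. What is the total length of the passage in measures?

11 measures

Basic sentence: 2 + 2 + 4 = 8 bars.
8 (basic form) + 2 (extra statement) + 1 (cadential extension) = 11.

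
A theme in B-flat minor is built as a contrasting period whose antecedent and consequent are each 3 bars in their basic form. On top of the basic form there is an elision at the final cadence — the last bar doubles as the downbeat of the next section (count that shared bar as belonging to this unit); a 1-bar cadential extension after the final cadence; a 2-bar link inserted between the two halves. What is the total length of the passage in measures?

9 measures

Basic contrasting period: 3 + 3 = 6 bars.
6 (basic form) + 1 (cadential extension) + 2 (link) = 9.
The elision shares a bar with the next section but does not change this unit's count.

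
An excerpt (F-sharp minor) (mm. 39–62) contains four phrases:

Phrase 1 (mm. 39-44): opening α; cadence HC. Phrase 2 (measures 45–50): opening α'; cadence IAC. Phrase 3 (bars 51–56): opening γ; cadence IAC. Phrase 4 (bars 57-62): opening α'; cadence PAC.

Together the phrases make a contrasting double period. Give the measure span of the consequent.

measures 51–62

In a double period the first pair of phrases (ending imperfect authentic cadence) is the large antecedent and the second pair (ending perfect authentic cadence) is the large consequent; the consequent is measures 51–62.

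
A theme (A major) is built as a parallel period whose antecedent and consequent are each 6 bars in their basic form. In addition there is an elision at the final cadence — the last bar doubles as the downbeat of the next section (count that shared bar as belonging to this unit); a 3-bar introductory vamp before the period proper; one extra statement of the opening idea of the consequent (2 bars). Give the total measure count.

Basic parallel period: 6 + 6 = 12 bars.
12 (basic form) + 3 (introduction) + 2 (extra statement) = 17.
The elision shares a bar with the next section but does not change this unit's count.

17 measures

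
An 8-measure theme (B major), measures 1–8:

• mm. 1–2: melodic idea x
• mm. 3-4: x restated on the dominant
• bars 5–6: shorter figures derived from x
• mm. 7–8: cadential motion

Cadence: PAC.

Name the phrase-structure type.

Basic idea (mm. 1-2) + its repetition (mm. 3–4) form the presentation; fragmentation and cadence (mm. 5-8) form the continuation — the 8-bar whole is a sentence.

sentence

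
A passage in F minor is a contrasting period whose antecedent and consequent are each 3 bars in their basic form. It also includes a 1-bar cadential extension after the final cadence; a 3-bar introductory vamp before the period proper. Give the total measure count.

Basic contrasting period: 3 + 3 = 6 bars.
6 (basic form) + 1 (cadential extension) + 3 (introduction) = 10.

10 measures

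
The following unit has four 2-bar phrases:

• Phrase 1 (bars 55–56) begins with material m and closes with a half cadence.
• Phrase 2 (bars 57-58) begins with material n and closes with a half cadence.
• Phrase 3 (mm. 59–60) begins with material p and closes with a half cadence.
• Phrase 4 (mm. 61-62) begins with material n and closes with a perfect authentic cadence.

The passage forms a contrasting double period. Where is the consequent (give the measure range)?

In a double period the four phrases pair into a large antecedent (phrases 1–2, ending half cadence) and a large consequent (phrases 3–4, ending perfect authentic cadence). The consequent spans bars 59-62.

measures 59–62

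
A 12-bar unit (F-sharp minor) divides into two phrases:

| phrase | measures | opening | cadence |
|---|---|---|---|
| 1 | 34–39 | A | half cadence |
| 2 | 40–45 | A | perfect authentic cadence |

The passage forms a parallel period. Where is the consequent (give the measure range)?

The antecedent is the phrase ending with the weaker cadence (half cadence, phrase 1) and the consequent the one ending more conclusively (perfect authentic cadence, phrase 2); the consequent is mm. 40-45.

measures 40–45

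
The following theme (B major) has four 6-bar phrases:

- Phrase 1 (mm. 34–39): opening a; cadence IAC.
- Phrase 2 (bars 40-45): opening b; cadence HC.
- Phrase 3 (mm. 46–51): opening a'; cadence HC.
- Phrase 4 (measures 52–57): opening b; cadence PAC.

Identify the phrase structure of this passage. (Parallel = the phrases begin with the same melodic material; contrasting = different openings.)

parallel double period

Four phrases in two halves: the first half (measures 34–45) ends with a half cadence, the second (bars 46-57) with a perfect authentic cadence — a large antecedent–consequent pair, i.e. a double period.
Phrase 3 begins with the same material as phrase 1, making it parallel.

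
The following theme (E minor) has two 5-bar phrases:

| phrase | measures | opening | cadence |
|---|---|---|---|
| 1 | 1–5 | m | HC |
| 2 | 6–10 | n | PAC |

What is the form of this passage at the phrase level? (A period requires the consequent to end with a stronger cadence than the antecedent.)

Phrase 1 ends with a half cadence (weaker) and phrase 2 with a perfect authentic cadence (stronger): antecedent + consequent = a period.
The two phrases open with different material (m / n), so the period is contrasting.

contrasting period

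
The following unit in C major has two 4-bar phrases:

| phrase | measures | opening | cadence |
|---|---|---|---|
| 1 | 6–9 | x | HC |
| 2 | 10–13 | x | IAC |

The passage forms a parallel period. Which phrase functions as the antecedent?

phrase 1

The phrase ending with the weaker cadence (half cadence) is the antecedent; the one ending more conclusively (imperfect authentic cadence) is the consequent. The antecedent is phrase 1.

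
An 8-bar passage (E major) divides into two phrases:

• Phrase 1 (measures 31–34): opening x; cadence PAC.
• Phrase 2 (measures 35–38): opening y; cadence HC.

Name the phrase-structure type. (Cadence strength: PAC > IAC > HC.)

The second phrase closes with a half cadence, which is not stronger than the first phrase's perfect authentic cadence; without a weak→strong cadential pair there is no antecedent–consequent relationship, so this is a phrase group rather than a period.

phrase group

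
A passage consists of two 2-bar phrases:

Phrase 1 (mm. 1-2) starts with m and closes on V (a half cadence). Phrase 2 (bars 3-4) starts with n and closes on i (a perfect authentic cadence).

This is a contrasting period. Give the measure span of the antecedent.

The phrase ending with the weaker cadence (half cadence) is the antecedent; the one ending more conclusively (perfect authentic cadence) is the consequent. The antecedent is measures 1–2.

measures 1–2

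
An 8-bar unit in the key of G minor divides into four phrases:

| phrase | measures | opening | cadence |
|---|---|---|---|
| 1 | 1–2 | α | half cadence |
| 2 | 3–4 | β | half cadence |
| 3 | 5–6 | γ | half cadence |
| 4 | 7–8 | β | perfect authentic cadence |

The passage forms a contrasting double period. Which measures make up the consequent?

In a double period the first pair of phrases (ending half cadence) is the large antecedent and the second pair (ending perfect authentic cadence) is the large consequent; the consequent is measures 5–8.

measures 5–8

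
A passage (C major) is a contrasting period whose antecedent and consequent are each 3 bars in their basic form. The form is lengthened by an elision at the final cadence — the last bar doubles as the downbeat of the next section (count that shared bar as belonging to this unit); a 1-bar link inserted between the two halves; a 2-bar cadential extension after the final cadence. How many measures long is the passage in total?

9 measures

Basic contrasting period: 3 + 3 = 6 bars.
6 (basic form) + 1 (link) + 2 (cadential extension) = 9.
The elision shares a bar with the next section but does not change this unit's count.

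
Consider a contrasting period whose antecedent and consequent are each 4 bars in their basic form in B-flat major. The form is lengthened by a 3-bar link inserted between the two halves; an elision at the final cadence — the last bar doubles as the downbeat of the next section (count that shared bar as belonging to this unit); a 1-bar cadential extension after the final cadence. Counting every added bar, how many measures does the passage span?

12 measures

Basic contrasting period: 4 + 4 = 8 bars.
8 (basic form) + 3 (link) + 1 (cadential extension) = 12.
The elision shares a bar with the next section but does not change this unit's count.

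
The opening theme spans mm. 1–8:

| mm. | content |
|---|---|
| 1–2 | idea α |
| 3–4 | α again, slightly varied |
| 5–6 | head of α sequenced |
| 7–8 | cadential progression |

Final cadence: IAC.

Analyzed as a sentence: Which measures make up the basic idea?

measures 1–2

The presentation of a sentence is the basic idea (measures 1–2) plus its repetition (mm. 3–4); the basic idea is therefore bars 1–2.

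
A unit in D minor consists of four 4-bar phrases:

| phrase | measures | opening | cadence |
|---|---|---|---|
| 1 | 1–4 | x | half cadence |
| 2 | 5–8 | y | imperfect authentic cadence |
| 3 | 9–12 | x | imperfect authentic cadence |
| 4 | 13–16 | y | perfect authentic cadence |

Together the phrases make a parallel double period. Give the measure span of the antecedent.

In a double period the first pair of phrases (ending imperfect authentic cadence) is the large antecedent and the second pair (ending perfect authentic cadence) is the large consequent; the antecedent is measures 1–8.

measures 1–8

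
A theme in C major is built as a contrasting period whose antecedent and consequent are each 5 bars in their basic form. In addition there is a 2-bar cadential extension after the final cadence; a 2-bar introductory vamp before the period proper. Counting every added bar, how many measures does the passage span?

14 measures

Basic contrasting period: 5 + 5 = 10 bars.
10 (basic form) + 2 (cadential extension) + 2 (introduction) = 14.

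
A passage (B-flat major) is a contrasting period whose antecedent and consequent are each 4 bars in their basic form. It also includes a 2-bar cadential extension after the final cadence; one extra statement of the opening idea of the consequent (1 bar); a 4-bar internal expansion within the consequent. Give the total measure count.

Basic contrasting period: 4 + 4 = 8 bars.
8 (basic form) + 2 (cadential extension) + 1 (extra statement) + 4 (internal expansion) = 15.

15 measures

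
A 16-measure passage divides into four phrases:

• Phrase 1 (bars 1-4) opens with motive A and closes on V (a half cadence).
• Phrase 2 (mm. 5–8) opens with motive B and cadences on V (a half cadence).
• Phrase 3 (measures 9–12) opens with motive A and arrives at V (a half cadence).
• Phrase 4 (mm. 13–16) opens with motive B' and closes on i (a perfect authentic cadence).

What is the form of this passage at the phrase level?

Four phrases in two halves: the first half (mm. 1-8) ends with a half cadence, the second (bars 9-16) with a perfect authentic cadence — a large antecedent–consequent pair, i.e. a double period.
Phrase 3 begins with the same material as phrase 1, making it parallel.

parallel double period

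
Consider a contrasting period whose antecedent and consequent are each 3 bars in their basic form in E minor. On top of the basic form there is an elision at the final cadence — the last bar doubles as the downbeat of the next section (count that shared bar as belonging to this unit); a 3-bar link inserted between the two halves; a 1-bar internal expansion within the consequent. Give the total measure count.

10 measures

Basic contrasting period: 3 + 3 = 6 bars.
6 (basic form) + 3 (link) + 1 (internal expansion) = 10.
The elision shares a bar with the next section but does not change this unit's count.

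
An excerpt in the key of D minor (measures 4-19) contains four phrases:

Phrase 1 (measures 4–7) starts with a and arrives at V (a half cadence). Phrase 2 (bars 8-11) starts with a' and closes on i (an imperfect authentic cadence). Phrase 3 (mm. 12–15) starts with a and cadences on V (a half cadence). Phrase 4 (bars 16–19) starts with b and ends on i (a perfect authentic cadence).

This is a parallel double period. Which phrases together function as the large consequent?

In a double period the first pair of phrases (ending imperfect authentic cadence) is the large antecedent and the second pair (ending perfect authentic cadence) is the large consequent; the consequent is phrases 3 and 4.

phrases 3 and 4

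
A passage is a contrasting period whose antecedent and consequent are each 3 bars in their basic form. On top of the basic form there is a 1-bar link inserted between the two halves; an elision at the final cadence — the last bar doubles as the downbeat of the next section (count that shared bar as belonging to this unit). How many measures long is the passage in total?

7 measures

Basic contrasting period: 3 + 3 = 6 bars.
6 (basic form) + 1 (link) = 7.
The elision shares a bar with the next section but does not change this unit's count.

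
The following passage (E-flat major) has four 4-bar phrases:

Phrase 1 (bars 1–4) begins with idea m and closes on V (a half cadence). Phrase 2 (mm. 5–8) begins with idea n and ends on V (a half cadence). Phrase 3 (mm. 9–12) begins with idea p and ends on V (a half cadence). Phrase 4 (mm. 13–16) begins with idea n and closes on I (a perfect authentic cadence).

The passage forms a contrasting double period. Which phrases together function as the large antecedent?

phrases 1 and 2

In a double period the first pair of phrases (ending half cadence) is the large antecedent and the second pair (ending perfect authentic cadence) is the large consequent; the antecedent is phrases 1 and 2.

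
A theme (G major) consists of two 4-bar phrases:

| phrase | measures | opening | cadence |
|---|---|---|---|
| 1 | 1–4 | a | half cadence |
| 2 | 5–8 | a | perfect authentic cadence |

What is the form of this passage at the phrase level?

parallel period

Phrase 1 ends with a half cadence (weaker) and phrase 2 with a perfect authentic cadence (stronger): antecedent + consequent = a period.
The two phrases open with the same material (a / a), so the period is parallel.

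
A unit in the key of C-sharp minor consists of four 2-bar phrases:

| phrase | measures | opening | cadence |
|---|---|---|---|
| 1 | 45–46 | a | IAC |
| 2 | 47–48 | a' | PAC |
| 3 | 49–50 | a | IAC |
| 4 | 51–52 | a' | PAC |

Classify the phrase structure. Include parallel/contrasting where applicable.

The cadence pattern IAC–PAC–IAC–PAC is weak–strong twice, and phrases 3–4 restate phrases 1–2: a period heard twice, not a double period (which would end weakly at phrase 2).

repeated period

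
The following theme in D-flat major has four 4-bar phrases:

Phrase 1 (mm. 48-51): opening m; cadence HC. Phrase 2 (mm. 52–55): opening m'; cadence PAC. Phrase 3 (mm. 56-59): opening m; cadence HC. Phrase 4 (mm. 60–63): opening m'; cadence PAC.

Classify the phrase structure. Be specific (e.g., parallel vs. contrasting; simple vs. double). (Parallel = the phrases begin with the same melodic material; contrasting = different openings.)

The cadence pattern HC–PAC–HC–PAC is weak–strong twice, and phrases 3–4 restate phrases 1–2: a period heard twice, not a double period (which would end weakly at phrase 2).

repeated period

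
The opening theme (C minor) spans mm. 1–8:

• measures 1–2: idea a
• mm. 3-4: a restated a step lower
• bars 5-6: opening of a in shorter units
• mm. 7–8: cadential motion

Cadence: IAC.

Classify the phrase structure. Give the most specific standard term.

Basic idea (measures 1–2) + its repetition (mm. 3-4) form the presentation; fragmentation and cadence (bars 5-8) form the continuation — the 8-bar whole is a sentence.

sentence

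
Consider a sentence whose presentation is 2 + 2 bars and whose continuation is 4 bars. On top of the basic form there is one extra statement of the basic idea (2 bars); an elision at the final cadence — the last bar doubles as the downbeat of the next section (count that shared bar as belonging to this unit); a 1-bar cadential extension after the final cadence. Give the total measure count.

11 measures

Basic sentence: 2 + 2 + 4 = 8 bars.
8 (basic form) + 2 (extra statement) + 1 (cadential extension) = 11.
The elision shares a bar with the next section but does not change this unit's count.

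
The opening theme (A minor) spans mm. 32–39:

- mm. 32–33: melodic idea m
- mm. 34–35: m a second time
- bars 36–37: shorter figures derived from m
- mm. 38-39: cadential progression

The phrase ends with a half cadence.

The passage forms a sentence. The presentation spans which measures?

measures 32–35

The presentation of a sentence is the basic idea (mm. 32–33) plus its repetition (bars 34–35); the presentation is therefore mm. 32-35.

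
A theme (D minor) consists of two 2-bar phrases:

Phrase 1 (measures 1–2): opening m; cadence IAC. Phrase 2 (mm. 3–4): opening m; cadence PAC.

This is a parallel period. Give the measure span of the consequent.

The phrase ending with the weaker cadence (imperfect authentic cadence) is the antecedent; the one ending more conclusively (perfect authentic cadence) is the consequent. The consequent is measures 3–4.

measures 3–4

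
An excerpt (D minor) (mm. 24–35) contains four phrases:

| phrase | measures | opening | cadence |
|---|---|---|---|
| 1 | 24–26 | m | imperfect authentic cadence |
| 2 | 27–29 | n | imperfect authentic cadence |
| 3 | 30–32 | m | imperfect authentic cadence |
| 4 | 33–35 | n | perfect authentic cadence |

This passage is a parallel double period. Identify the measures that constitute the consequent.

In a double period the four phrases pair into a large antecedent (phrases 1–2, ending imperfect authentic cadence) and a large consequent (phrases 3–4, ending perfect authentic cadence). The consequent spans mm. 30–35.

measures 30–35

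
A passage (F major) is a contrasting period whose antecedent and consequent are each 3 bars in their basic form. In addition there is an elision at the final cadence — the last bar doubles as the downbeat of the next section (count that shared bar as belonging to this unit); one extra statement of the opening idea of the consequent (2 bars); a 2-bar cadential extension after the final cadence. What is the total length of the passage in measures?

10 measures

Basic contrasting period: 3 + 3 = 6 bars.
6 (basic form) + 2 (extra statement) + 2 (cadential extension) = 10.
The elision shares a bar with the next section but does not change this unit's count.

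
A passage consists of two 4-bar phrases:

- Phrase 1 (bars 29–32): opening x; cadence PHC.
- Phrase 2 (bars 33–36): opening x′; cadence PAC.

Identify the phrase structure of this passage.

parallel period

Phrase 1 ends with a Phrygian half cadence (weaker) and phrase 2 with a perfect authentic cadence (stronger): antecedent + consequent = a period.
The two phrases open with the same material (x / x′), so the period is parallel.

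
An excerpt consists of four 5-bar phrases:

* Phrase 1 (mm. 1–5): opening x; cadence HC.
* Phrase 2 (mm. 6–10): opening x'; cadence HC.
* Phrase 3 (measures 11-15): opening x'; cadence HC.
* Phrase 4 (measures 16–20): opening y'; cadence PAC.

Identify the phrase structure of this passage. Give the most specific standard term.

Four phrases in two halves: the first half (mm. 1–10) ends with a half cadence, the second (bars 11–20) with a perfect authentic cadence — a large antecedent–consequent pair, i.e. a double period.
Phrase 3 begins with the same material as phrase 1, making it parallel.

parallel double period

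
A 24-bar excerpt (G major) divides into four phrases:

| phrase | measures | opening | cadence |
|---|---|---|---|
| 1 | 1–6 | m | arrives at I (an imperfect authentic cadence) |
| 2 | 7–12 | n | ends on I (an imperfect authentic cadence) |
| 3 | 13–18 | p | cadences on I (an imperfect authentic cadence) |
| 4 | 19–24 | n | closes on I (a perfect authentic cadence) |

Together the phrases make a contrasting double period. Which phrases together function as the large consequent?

In a double period the first pair of phrases (ending imperfect authentic cadence) is the large antecedent and the second pair (ending perfect authentic cadence) is the large consequent; the consequent is phrases 3 and 4.

phrases 3 and 4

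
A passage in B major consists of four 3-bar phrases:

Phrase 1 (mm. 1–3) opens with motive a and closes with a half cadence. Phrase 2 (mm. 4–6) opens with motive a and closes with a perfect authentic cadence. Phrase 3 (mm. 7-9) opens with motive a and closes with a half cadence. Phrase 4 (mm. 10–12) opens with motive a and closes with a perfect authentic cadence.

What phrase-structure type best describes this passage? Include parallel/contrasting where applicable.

repeated period

The cadence pattern HC–PAC–HC–PAC is weak–strong twice, and phrases 3–4 restate phrases 1–2: a period heard twice, not a double period (which would end weakly at phrase 2).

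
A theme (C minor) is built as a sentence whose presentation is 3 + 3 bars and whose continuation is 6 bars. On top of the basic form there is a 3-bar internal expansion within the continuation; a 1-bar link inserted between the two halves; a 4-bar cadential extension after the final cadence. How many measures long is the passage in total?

20 measures

Basic sentence: 3 + 3 + 6 = 12 bars.
12 (basic form) + 3 (internal expansion) + 1 (link) + 4 (cadential extension) = 20.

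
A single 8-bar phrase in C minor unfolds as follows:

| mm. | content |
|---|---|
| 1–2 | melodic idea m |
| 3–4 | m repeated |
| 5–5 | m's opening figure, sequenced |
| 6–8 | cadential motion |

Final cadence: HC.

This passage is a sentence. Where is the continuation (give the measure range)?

After the presentation (measures 1–4), the continuation covers the fragmentation through the cadence: bars 5–8.

measures 5–8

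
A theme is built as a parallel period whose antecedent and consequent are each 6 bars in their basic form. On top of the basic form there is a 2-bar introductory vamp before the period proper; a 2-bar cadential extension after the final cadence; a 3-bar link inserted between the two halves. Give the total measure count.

Basic parallel period: 6 + 6 = 12 bars.
12 (basic form) + 2 (introduction) + 2 (cadential extension) + 3 (link) = 19.

19 measures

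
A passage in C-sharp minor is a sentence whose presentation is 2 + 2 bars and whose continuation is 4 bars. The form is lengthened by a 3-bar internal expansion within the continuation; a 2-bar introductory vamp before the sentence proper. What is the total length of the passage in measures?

13 measures

Basic sentence: 2 + 2 + 4 = 8 bars.
8 (basic form) + 3 (internal expansion) + 2 (introduction) = 13.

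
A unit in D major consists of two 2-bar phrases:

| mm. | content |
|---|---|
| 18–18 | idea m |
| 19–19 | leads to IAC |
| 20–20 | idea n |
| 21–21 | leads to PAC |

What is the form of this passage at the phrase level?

contrasting period

Phrase 1 ends with an imperfect authentic cadence (weaker) and phrase 2 with a perfect authentic cadence (stronger): antecedent + consequent = a period.
The two phrases open with different material (m / n), so the period is contrasting.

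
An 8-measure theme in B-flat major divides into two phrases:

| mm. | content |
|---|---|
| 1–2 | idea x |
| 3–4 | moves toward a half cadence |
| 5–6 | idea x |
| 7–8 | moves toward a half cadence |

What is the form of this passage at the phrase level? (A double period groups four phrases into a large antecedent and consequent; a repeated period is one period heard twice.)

repeated phrase

Both phrases have the same opening (x) and the same cadence (half cadence): the second is a restatement, not a consequent, so this is a repeated phrase rather than a period.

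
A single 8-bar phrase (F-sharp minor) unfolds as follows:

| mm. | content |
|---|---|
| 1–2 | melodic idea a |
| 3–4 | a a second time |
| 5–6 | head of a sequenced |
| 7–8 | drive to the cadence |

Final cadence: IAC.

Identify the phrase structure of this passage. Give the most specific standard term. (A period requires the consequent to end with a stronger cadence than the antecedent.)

Basic idea (bars 1-2) + its repetition (mm. 3–4) form the presentation; fragmentation and cadence (mm. 5–8) form the continuation — the 8-bar whole is a sentence.

sentence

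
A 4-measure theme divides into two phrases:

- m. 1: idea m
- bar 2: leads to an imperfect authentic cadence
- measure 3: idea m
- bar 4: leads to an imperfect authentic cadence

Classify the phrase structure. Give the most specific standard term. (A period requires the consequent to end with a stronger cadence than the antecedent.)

repeated phrase

Both phrases have the same opening (m) and the same cadence (imperfect authentic cadence): the second is a restatement, not a consequent, so this is a repeated phrase rather than a period.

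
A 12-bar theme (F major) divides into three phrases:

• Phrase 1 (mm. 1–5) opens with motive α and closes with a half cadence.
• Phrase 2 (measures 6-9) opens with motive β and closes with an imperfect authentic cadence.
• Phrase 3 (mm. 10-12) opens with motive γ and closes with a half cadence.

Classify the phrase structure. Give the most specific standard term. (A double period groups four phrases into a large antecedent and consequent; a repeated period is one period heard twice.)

The final phrase closes with a half cadence, which is not stronger than the preceding imperfect authentic cadence; the 3 phrases lack an overall antecedent–consequent design and so form a phrase group.

phrase group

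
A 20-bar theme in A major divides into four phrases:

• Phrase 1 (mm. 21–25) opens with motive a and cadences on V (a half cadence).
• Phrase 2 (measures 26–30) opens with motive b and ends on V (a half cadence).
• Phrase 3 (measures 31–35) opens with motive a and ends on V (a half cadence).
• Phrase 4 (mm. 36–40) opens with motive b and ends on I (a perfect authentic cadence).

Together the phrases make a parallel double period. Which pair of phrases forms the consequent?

phrases 3 and 4

In a double period the first pair of phrases (ending half cadence) is the large antecedent and the second pair (ending perfect authentic cadence) is the large consequent; the consequent is phrases 3 and 4.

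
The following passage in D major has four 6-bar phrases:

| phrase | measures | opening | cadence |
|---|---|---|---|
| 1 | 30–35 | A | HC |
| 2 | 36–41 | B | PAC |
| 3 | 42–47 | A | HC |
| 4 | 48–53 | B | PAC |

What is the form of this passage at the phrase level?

repeated period

The cadence pattern HC–PAC–HC–PAC is weak–strong twice, and phrases 3–4 restate phrases 1–2: a period heard twice, not a double period (which would end weakly at phrase 2).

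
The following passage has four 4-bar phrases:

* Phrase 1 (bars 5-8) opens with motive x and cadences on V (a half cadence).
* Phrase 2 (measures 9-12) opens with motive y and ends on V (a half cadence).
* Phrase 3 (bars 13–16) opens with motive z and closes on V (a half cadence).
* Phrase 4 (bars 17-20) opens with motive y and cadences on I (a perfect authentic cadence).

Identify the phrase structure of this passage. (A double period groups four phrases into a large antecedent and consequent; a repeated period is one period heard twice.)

contrasting double period

Four phrases in two halves: the first half (bars 5–12) ends with a half cadence, the second (mm. 13–20) with a perfect authentic cadence — a large antecedent–consequent pair, i.e. a double period.
Phrase 3 begins with different material from phrase 1, making it contrasting.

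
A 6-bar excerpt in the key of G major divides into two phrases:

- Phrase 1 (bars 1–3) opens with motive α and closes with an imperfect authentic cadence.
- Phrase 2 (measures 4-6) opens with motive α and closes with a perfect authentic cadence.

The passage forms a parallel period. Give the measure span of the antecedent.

measures 1–3

The phrase ending with the weaker cadence (imperfect authentic cadence) is the antecedent; the one ending more conclusively (perfect authentic cadence) is the consequent. The antecedent is measures 1–3.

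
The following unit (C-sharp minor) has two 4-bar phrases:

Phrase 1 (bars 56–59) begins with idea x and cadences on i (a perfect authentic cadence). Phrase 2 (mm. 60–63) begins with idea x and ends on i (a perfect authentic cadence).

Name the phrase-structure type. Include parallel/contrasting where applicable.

Both phrases have the same opening (x) and the same cadence (perfect authentic cadence): the second is a restatement, not a consequent, so this is a repeated phrase rather than a period.

repeated phrase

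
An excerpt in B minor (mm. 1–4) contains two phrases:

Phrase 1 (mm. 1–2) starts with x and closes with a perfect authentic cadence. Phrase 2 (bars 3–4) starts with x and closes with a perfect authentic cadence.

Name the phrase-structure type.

repeated phrase

Both phrases have the same opening (x) and the same cadence (perfect authentic cadence): the second is a restatement, not a consequent, so this is a repeated phrase rather than a period.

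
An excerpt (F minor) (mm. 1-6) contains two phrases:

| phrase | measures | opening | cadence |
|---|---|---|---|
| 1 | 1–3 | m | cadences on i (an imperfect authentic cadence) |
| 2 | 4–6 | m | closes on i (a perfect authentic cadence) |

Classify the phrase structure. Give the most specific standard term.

parallel period

Phrase 1 ends with an imperfect authentic cadence (weaker) and phrase 2 with a perfect authentic cadence (stronger): antecedent + consequent = a period.
The two phrases open with the same material (m / m), so the period is parallel.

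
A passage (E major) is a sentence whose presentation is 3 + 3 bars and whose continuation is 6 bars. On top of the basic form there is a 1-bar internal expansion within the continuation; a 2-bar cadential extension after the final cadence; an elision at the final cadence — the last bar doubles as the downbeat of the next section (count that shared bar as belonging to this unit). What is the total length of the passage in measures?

15 measures

Basic sentence: 3 + 3 + 6 = 12 bars.
12 (basic form) + 1 (internal expansion) + 2 (cadential extension) = 15.
The elision shares a bar with the next section but does not change this unit's count.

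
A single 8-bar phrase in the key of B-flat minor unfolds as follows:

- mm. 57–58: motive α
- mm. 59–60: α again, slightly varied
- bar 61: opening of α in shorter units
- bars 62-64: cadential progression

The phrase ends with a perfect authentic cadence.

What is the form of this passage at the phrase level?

Basic idea (measures 57–58) + its repetition (mm. 59–60) form the presentation; fragmentation and cadence (measures 61–64) form the continuation — the 8-bar whole is a sentence.

sentence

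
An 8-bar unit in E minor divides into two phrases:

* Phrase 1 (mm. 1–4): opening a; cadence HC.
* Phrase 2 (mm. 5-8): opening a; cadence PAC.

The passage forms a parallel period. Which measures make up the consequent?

The phrase ending with the weaker cadence (half cadence) is the antecedent; the one ending more conclusively (perfect authentic cadence) is the consequent. The consequent is measures 5–8.

measures 5–8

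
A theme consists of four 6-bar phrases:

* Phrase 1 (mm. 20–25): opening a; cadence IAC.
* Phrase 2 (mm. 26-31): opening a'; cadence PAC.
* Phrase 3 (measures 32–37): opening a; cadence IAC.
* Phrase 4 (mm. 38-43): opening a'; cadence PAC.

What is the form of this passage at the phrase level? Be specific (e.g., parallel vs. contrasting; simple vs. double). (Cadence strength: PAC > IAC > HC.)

repeated period

The cadence pattern IAC–PAC–IAC–PAC is weak–strong twice, and phrases 3–4 restate phrases 1–2: a period heard twice, not a double period (which would end weakly at phrase 2).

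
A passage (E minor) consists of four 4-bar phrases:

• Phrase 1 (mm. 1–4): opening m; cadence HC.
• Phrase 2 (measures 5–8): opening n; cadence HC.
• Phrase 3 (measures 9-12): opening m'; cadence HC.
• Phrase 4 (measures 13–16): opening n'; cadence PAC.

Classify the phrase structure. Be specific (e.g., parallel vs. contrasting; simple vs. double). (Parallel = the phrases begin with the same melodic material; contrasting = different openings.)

parallel double period

Four phrases in two halves: the first half (mm. 1–8) ends with a half cadence, the second (bars 9-16) with a perfect authentic cadence — a large antecedent–consequent pair, i.e. a double period.
Phrase 3 begins with the same material as phrase 1, making it parallel.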